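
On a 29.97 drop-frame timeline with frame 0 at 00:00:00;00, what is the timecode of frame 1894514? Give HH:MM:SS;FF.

Each 10-minute DF block holds 10 × 60 × 30 − 9 × 2 = 17982 frames. 1894514 ÷ 17982 → 105 full blocks, remainder 6404.
Within the partial block the first minute is 1800 frames and each further minute 1798, so 3 further minute boundaries passed. Total skipped labels = 18 × 105 + 2 × 3 = 1896.
Non-drop label index = 1894514 + 1896 = 1896410; at 30 labels/s that is 17:33:33:20, i.e. DF 17:33:33;20.

17:33:33;20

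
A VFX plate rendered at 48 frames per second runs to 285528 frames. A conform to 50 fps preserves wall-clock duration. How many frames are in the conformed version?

297425 frames

Target frames = source frames × (target rate / source rate) = 285528 × (50)/(48) = 285528 × 25/24 = 297425.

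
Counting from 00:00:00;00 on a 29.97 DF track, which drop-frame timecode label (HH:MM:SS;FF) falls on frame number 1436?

Ten DF minutes hold 17982 frames, so frame 1436 lies in block 0 (frames 0–17981) with 1436 frames into that block.
The block's first minute is 1800 frames and the rest 1798 each; 1436 frames reaches minute 0, so 0 × 18 + 0 × 2 = 0 labels have been skipped so far.
Adding those back, label number 1436 + 0 = 1436 at 30 labels/s is 47 s + 26 f = 0 h 0 min 47 s frame 26, i.e. 00:00:47;26.

00:00:47;26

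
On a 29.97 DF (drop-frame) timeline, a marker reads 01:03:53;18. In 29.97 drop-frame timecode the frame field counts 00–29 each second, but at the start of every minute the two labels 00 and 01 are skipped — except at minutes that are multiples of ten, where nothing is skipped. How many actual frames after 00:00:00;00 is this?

114894

As if non-drop at 30 labels/s: (1 × 3600 + 3 × 60 + 53) × 30 + 18 = 115008.
Minute boundaries passed: 63; those not divisible by 10: 63 − 6 = 57; dropped labels = 2 × 57 = 114.
Actual frame index = 115008 − 114 = 114894.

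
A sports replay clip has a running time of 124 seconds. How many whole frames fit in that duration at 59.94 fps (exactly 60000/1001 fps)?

Frames = 124 × 60000/1001 = 7440000/1001 ≈ 7432.5674.
Complete frames: 7432.

7432 frames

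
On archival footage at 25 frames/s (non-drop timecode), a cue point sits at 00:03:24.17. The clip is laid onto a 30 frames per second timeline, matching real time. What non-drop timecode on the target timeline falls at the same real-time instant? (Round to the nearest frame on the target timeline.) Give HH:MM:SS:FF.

Source frame index: (0×3600 + 3×60 + 24) × 25 + 17 = 5117.
Real time: 5117 / (25) = 5117/25 s.
Target frame: (5117/25) × (30) = 30702/5 ≈ 6140.400 → 6140.
At 30 labels/s: frame 6140 → 00:03:24:20.

00:03:24:20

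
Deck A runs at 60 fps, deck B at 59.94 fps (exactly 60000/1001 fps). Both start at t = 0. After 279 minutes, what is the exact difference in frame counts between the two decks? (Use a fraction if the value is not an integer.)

1004400/1001 frames

279 min = 16740 s.
A emits 60 × 16740 = 1004400 frames; B emits 60000/1001 × 16740 = 1004400000/1001.
Difference = 1004400/1001 frames (≈ 1003.3966); B is behind A.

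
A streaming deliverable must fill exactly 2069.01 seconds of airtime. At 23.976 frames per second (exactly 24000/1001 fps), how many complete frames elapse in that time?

49606 frames

Frames = 2069.01 × 24000/1001 = 49656240/1001 ≈ 49606.6334.
Complete frames: 49606.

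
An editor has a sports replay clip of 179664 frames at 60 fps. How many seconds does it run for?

2994.4 seconds

Running time = 179664 / (60) = 2994.4 s.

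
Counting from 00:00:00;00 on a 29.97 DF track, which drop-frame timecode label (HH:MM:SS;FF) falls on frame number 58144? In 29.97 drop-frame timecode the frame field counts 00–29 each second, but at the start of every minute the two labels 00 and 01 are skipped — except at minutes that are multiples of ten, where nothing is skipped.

00:32:20;02

Ten DF minutes hold 17982 frames, so frame 58144 lies in block 3 (frames 53946–71927) with 4198 frames into that block.
The block's first minute is 1800 frames and the rest 1798 each; 4198 frames reaches minute 2, so 3 × 18 + 2 × 2 = 58 labels have been skipped so far.
Adding those back, label number 58144 + 58 = 58202 at 30 labels/s is 1940 s + 2 f = 0 h 32 min 20 s frame 2, i.e. 00:32:20;02.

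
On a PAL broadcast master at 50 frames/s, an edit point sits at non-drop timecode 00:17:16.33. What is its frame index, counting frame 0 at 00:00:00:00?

frame 51833

Total seconds to the label: (0 × 3600 + 17 × 60 + 16) = 1036.
Frame index = 1036 × 50 + 33 = 51833.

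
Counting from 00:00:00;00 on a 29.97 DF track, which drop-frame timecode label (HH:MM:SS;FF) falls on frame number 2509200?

23:15:23;22

Each 10-minute DF block holds 10 × 60 × 30 − 9 × 2 = 17982 frames. 2509200 ÷ 17982 → 139 full blocks, remainder 9702.
Within the partial block the first minute is 1800 frames and each further minute 1798, so 5 further minute boundaries passed. Total skipped labels = 18 × 139 + 2 × 5 = 2512.
Non-drop label index = 2509200 + 2512 = 2511712; at 30 labels/s that is 23:15:23:22, i.e. DF 23:15:23;22.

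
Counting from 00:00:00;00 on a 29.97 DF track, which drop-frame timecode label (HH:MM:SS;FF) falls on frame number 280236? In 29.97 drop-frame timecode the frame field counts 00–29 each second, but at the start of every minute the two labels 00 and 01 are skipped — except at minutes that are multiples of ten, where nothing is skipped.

Each 10-minute DF block holds 10 × 60 × 30 − 9 × 2 = 17982 frames. 280236 ÷ 17982 → 15 full blocks, remainder 10506.
Within the partial block the first minute is 1800 frames and each further minute 1798, so 5 further minute boundaries passed. Total skipped labels = 18 × 15 + 2 × 5 = 280.
Non-drop label index = 280236 + 280 = 280516; at 30 labels/s that is 02:35:50:16, i.e. DF 02:35:50;16.

02:35:50;16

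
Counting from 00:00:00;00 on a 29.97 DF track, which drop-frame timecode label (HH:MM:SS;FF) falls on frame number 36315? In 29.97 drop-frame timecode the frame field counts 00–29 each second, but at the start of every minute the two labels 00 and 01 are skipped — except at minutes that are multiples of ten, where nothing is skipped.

00:20:11;21

Each 10-minute DF block holds 10 × 60 × 30 − 9 × 2 = 17982 frames. 36315 ÷ 17982 → 2 full blocks, remainder 351.
Within the partial block the first minute is 1800 frames and each further minute 1798, so 0 further minute boundaries passed. Total skipped labels = 18 × 2 + 2 × 0 = 36.
Non-drop label index = 36315 + 36 = 36351; at 30 labels/s that is 00:20:11:21, i.e. DF 00:20:11;21.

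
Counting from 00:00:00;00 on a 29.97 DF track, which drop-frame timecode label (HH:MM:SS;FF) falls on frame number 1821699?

16:53:04;03

Ten DF minutes hold 17982 frames, so frame 1821699 lies in block 101 (frames 1816182–1834163) with 5517 frames into that block.
The block's first minute is 1800 frames and the rest 1798 each; 5517 frames reaches minute 3, so 101 × 18 + 3 × 2 = 1824 labels have been skipped so far.
Adding those back, label number 1821699 + 1824 = 1823523 at 30 labels/s is 60784 s + 3 f = 16 h 53 min 4 s frame 3, i.e. 16:53:04;03.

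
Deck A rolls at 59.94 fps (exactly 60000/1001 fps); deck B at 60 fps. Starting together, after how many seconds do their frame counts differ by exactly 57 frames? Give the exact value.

950.95 seconds

The gap grows by |60 − 60000/1001| = 60/1001 frames per second.
Time for a 57-frame gap: 57 ÷ (60/1001) = 950.95 s.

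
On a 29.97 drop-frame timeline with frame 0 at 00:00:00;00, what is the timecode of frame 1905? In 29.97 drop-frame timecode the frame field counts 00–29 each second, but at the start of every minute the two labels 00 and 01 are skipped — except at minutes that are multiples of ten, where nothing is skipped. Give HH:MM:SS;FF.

00:01:03;17

Ten DF minutes hold 17982 frames, so frame 1905 lies in block 0 (frames 0–17981) with 1905 frames into that block.
The block's first minute is 1800 frames and the rest 1798 each; 1905 frames reaches minute 1, so 0 × 18 + 1 × 2 = 2 labels have been skipped so far.
Adding those back, label number 1905 + 2 = 1907 at 30 labels/s is 63 s + 17 f = 0 h 1 min 3 s frame 17, i.e. 00:01:03;17.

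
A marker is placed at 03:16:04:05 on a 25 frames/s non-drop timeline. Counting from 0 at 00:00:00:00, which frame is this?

frame 294105

Total seconds to the label: (3 × 3600 + 16 × 60 + 4) = 11764.
Frame index = 11764 × 25 + 5 = 294105.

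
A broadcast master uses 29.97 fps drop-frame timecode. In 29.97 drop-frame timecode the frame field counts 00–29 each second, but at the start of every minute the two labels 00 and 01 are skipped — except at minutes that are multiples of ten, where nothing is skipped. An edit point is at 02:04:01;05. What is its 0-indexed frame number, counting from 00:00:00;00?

As if non-drop at 30 labels/s: (2 × 3600 + 4 × 60 + 1) × 30 + 5 = 223235.
Minute boundaries passed: 124; those not divisible by 10: 124 − 12 = 112; dropped labels = 2 × 112 = 224.
Actual frame index = 223235 − 224 = 223011.

223011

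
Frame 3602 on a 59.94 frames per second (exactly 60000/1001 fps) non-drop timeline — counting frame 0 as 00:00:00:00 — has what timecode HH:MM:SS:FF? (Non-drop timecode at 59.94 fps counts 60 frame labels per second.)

00:01:00:02

3602 ÷ 60 = 60 full seconds, remainder 2 frames.
60 s = 0 h 1 min 0 s.
Timecode: 00:01:00:02.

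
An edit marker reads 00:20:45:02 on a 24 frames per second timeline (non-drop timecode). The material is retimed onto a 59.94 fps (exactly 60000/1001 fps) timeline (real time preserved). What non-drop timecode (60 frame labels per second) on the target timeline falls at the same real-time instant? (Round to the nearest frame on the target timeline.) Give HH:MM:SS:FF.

Source frame index: (0×3600 + 20×60 + 45) × 24 + 2 = 29882.
Real time: 29882 / (24) = 14941/12 s.
Target frame: (14941/12) × (60000/1001) = 74705000/1001 ≈ 74630.370 → 74630.
At 60 labels/s: frame 74630 → 00:20:43:50.

00:20:43:50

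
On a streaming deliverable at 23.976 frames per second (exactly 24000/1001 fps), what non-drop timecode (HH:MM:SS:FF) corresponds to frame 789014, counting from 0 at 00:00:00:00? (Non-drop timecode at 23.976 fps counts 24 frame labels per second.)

09:07:55:14

789014 ÷ 24 = 32875 full seconds, remainder 14 frames.
32875 s = 9 h 7 min 55 s.
Timecode: 09:07:55:14.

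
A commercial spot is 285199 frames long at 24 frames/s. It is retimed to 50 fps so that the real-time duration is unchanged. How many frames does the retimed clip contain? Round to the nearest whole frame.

594165 frames

Frames at target rate = 285199 × (50) / (24) = 7129975/12 ≈ 594164.583.
Nearest whole frame: 594165.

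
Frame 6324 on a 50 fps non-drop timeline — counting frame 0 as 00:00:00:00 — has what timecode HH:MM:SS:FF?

00:02:06:24

6324 ÷ 50 = 126 full seconds, remainder 24 frames.
126 s = 0 h 2 min 6 s.
Timecode: 00:02:06:24.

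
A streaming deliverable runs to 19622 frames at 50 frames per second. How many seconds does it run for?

392.44 seconds

Running time = 19622 / (50) = 392.44 s.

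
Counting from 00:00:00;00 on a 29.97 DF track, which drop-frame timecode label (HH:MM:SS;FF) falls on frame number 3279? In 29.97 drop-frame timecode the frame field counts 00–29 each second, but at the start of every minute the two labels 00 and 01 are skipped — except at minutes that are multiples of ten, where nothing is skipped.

00:01:49;11

Each 10-minute DF block holds 10 × 60 × 30 − 9 × 2 = 17982 frames. 3279 ÷ 17982 → 0 full blocks, remainder 3279.
Within the partial block the first minute is 1800 frames and each further minute 1798, so 1 further minute boundary passed. Total skipped labels = 18 × 0 + 2 × 1 = 2.
Non-drop label index = 3279 + 2 = 3281; at 30 labels/s that is 00:01:49:11, i.e. DF 00:01:49;11.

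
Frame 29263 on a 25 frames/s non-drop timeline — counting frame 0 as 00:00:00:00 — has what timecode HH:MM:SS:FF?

29263 ÷ 25 = 1170 full seconds, remainder 13 frames.
1170 s = 0 h 19 min 30 s.
Timecode: 00:19:30:13.

00:19:30:13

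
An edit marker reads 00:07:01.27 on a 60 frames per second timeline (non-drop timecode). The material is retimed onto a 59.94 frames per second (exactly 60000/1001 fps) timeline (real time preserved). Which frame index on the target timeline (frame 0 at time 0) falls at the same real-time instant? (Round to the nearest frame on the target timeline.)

Source frame index: (0×3600 + 7×60 + 1) × 60 + 27 = 25287.
Real time: 25287 / (60) = 8429/20 s.
Target frame: (8429/20) × (60000/1001) = 25287000/1001 ≈ 25261.738 → 25262.

frame 25262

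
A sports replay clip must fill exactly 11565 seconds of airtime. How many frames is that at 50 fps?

578250 frames

Frames = 11565 × 50 = 578250.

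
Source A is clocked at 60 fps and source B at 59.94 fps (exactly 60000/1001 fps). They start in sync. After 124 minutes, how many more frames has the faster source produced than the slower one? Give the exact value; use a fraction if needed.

446400/1001 frames

124 min = 7440 s.
A emits 60 × 7440 = 446400 frames; B emits 60000/1001 × 7440 = 446400000/1001.
Difference = 446400/1001 frames (≈ 445.9540); B is behind A.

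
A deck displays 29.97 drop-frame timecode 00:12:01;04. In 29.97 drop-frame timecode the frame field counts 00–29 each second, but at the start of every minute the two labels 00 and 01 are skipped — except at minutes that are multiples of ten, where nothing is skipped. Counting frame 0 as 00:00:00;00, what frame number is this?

21612

As if non-drop at 30 labels/s: (0 × 3600 + 12 × 60 + 1) × 30 + 4 = 21634.
Minute boundaries passed: 12; those not divisible by 10: 12 − 1 = 11; dropped labels = 2 × 11 = 22.
Actual frame index = 21634 − 22 = 21612.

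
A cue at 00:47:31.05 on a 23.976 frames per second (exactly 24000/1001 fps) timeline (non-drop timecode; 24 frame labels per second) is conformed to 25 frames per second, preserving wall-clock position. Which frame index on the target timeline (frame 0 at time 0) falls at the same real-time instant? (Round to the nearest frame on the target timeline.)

frame 71351

Source frame index: (0×3600 + 47×60 + 31) × 24 + 5 = 68429.
Real time: 68429 / (24000/1001) = 68497429/24000 s.
Target frame: (68497429/24000) × (25) = 68497429/960 ≈ 71351.489 → 71351.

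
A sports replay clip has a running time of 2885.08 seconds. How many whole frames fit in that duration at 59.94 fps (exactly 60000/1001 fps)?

Frames = 2885.08 × 60000/1001 = 15736800/91 ≈ 172931.8681.
Complete frames: 172931.

172931 frames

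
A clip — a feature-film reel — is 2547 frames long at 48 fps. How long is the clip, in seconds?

Running time = 2547 / (48) = 53.0625 s.

53.0625 seconds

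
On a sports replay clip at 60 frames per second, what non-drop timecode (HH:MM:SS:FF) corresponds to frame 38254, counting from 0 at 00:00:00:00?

38254 ÷ 60 = 637 full seconds, remainder 34 frames.
637 s = 0 h 10 min 37 s.
Timecode: 00:10:37:34.

00:10:37:34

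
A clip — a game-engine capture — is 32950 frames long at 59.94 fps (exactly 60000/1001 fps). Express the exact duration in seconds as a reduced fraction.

Running time = 32950 ÷ (60000/1001) = 32950 × 1001/60000 = 659659/1200 s.

659659/1200 seconds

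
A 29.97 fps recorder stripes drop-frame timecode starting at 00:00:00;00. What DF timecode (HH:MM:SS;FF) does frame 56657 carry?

Ten DF minutes hold 17982 frames, so frame 56657 lies in block 3 (frames 53946–71927) with 2711 frames into that block.
The block's first minute is 1800 frames and the rest 1798 each; 2711 frames reaches minute 1, so 3 × 18 + 1 × 2 = 56 labels have been skipped so far.
Adding those back, label number 56657 + 56 = 56713 at 30 labels/s is 1890 s + 13 f = 0 h 31 min 30 s frame 13, i.e. 00:31:30;13.

00:31:30;13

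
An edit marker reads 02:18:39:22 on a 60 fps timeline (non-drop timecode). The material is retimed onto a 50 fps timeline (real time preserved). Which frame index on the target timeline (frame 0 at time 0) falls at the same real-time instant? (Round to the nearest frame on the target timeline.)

frame 415968

Source frame index: (2×3600 + 18×60 + 39) × 60 + 22 = 499162.
Real time: 499162 / (60) = 249581/30 s.
Target frame: (249581/30) × (50) = 1247905/3 ≈ 415968.333 → 415968.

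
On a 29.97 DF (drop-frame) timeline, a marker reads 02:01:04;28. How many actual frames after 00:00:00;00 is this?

As if non-drop at 30 labels/s: (2 × 3600 + 1 × 60 + 4) × 30 + 28 = 217948.
Minute boundaries passed: 121; those not divisible by 10: 121 − 12 = 109; dropped labels = 2 × 109 = 218.
Actual frame index = 217948 − 218 = 217730.

217730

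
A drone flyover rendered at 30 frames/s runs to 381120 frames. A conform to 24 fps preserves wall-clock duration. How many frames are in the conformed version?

304896 frames

Target frames = source frames × (target rate / source rate) = 381120 × (24)/(30) = 381120 × 4/5 = 304896.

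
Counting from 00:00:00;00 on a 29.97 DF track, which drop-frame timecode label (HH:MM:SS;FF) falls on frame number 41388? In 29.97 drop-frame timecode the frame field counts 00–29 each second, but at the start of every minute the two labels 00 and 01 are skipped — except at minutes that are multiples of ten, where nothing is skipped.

Ten DF minutes hold 17982 frames, so frame 41388 lies in block 2 (frames 35964–53945) with 5424 frames into that block.
The block's first minute is 1800 frames and the rest 1798 each; 5424 frames reaches minute 3, so 2 × 18 + 3 × 2 = 42 labels have been skipped so far.
Adding those back, label number 41388 + 42 = 41430 at 30 labels/s is 1381 s + 0 f = 0 h 23 min 1 s frame 0, i.e. 00:23:01;00.

00:23:01;00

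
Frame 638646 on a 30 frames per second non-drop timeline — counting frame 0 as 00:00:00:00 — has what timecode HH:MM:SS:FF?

638646 ÷ 30 = 21288 full seconds, remainder 6 frames.
21288 s = 5 h 54 min 48 s.
Timecode: 05:54:48:06.

05:54:48:06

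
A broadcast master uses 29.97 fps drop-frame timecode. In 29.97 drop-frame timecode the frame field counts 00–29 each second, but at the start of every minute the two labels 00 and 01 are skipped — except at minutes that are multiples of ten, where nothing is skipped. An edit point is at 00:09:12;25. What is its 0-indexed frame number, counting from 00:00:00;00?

As if non-drop at 30 labels/s: (0 × 3600 + 9 × 60 + 12) × 30 + 25 = 16585.
Minute boundaries passed: 9; those not divisible by 10: 9 − 0 = 9; dropped labels = 2 × 9 = 18.
Actual frame index = 16585 − 18 = 16567.

16567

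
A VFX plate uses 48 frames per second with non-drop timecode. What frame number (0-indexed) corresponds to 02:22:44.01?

frame 411073

Total seconds to the label: (2 × 3600 + 22 × 60 + 44) = 8564.
Frame index = 8564 × 48 + 1 = 411073.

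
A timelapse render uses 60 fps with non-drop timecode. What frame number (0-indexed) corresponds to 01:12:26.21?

Total seconds to the label: (1 × 3600 + 12 × 60 + 26) = 4346.
Frame index = 4346 × 60 + 21 = 260781.

frame 260781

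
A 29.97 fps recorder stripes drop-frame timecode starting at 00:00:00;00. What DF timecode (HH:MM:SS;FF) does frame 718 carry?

Ten DF minutes hold 17982 frames, so frame 718 lies in block 0 (frames 0–17981) with 718 frames into that block.
The block's first minute is 1800 frames and the rest 1798 each; 718 frames reaches minute 0, so 0 × 18 + 0 × 2 = 0 labels have been skipped so far.
Adding those back, label number 718 + 0 = 718 at 30 labels/s is 23 s + 28 f = 0 h 0 min 23 s frame 28, i.e. 00:00:23;28.

00:00:23;28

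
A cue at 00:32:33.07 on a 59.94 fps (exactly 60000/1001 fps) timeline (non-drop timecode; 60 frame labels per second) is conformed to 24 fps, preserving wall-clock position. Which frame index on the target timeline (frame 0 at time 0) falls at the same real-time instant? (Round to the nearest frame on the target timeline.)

Source frame index: (0×3600 + 32×60 + 33) × 60 + 7 = 117187.
Real time: 117187 / (60000/1001) = 117304187/60000 s.
Target frame: (117304187/60000) × (24) = 117304187/2500 ≈ 46921.675 → 46922.

frame 46922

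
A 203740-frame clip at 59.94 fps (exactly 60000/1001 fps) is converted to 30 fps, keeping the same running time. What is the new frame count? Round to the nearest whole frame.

Frames at target rate = 203740 × (30) / (60000/1001) = 10197187/100 ≈ 101971.870.
Nearest whole frame: 101972.

101972 frames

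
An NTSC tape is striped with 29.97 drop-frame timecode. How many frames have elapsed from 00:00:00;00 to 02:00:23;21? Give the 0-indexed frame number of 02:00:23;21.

216495

As if non-drop at 30 labels/s: (2 × 3600 + 0 × 60 + 23) × 30 + 21 = 216711.
Minute boundaries passed: 120; those not divisible by 10: 120 − 12 = 108; dropped labels = 2 × 108 = 216.
Actual frame index = 216711 − 216 = 216495.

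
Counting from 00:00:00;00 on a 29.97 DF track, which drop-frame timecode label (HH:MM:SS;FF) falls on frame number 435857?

04:02:23;03

Each 10-minute DF block holds 10 × 60 × 30 − 9 × 2 = 17982 frames. 435857 ÷ 17982 → 24 full blocks, remainder 4289.
Within the partial block the first minute is 1800 frames and each further minute 1798, so 2 further minute boundaries passed. Total skipped labels = 18 × 24 + 2 × 2 = 436.
Non-drop label index = 435857 + 436 = 436293; at 30 labels/s that is 04:02:23:03, i.e. DF 04:02:23;03.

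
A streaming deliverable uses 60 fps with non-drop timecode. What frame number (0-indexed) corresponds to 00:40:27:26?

frame 145646

Total seconds to the label: (0 × 3600 + 40 × 60 + 27) = 2427.
Frame index = 2427 × 60 + 26 = 145646.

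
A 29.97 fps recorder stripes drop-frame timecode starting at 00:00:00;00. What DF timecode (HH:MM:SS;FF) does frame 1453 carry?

00:00:48;13

Each 10-minute DF block holds 10 × 60 × 30 − 9 × 2 = 17982 frames. 1453 ÷ 17982 → 0 full blocks, remainder 1453.
Within the partial block the first minute is 1800 frames and each further minute 1798, so 0 further minute boundaries passed. Total skipped labels = 18 × 0 + 2 × 0 = 0.
Non-drop label index = 1453 + 0 = 1453; at 30 labels/s that is 00:00:48:13, i.e. DF 00:00:48;13.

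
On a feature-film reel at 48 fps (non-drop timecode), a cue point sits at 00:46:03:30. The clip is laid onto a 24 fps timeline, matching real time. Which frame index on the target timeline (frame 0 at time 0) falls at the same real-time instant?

Source frame index: (0×3600 + 46×60 + 3) × 48 + 30 = 132654.
Real time: 132654 / (48) = 22109/8 s.
Target frame: (22109/8) × (24) = 66327.

frame 66327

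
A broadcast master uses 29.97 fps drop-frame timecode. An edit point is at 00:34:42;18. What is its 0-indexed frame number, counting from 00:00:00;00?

Complete 10-minute blocks: 3, each 17982 frames → 53946.
Remaining 4 whole minutes in the current block: 1800 + 3 × 1798 = 7194 frames.
Within the current minute: 42 × 30 + 18 − 2 = 1276 (labels ;00/;01 skipped at this minute). Total = 53946 + 7194 + 1276 = 62416.

62416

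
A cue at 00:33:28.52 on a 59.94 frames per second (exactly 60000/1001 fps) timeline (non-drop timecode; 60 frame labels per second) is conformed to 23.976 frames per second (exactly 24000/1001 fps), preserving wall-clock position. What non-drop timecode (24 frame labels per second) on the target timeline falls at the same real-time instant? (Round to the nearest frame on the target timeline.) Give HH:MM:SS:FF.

00:33:28:21

Source frame index: (0×3600 + 33×60 + 28) × 60 + 52 = 120532.
Real time: 120532 / (60000/1001) = 30163133/15000 s.
Target frame: (30163133/15000) × (24000/1001) = 241064/5 ≈ 48212.800 → 48213.
At 24 labels/s: frame 48213 → 00:33:28:21.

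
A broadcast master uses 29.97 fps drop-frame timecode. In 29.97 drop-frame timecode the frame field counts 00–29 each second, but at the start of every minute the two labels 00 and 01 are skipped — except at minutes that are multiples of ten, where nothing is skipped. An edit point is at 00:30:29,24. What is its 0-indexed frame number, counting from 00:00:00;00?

54840

Complete 10-minute blocks: 3, each 17982 frames → 53946.
Remaining 0 whole minutes in the current block: 0 frames.
Within the current minute: 29 × 30 + 24 = 894. Total = 53946 + 0 + 894 = 54840.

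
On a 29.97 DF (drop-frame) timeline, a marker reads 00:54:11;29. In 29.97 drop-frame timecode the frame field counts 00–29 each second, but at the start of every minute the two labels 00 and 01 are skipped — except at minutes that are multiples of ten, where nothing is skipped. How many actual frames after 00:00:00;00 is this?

97461

Complete 10-minute blocks: 5, each 17982 frames → 89910.
Remaining 4 whole minutes in the current block: 1800 + 3 × 1798 = 7194 frames.
Within the current minute: 11 × 30 + 29 − 2 = 357 (labels ;00/;01 skipped at this minute). Total = 89910 + 7194 + 357 = 97461.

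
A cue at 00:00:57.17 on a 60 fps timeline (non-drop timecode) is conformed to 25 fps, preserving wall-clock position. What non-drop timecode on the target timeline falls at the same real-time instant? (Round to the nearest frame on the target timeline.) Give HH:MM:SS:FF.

Source frame index: (0×3600 + 0×60 + 57) × 60 + 17 = 3437.
Real time: 3437 / (60) = 3437/60 s.
Target frame: (3437/60) × (25) = 17185/12 ≈ 1432.083 → 1432.
At 25 labels/s: frame 1432 → 00:00:57:07.

00:00:57:07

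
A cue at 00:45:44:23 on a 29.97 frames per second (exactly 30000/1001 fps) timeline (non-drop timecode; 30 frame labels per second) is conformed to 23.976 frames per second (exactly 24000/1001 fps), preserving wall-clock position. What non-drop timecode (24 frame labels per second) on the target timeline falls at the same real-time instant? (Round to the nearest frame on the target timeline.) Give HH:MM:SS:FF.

Source frame index: (0×3600 + 45×60 + 44) × 30 + 23 = 82343.
Real time: 82343 / (30000/1001) = 82425343/30000 s.
Target frame: (82425343/30000) × (24000/1001) = 329372/5 ≈ 65874.400 → 65874.
At 24 labels/s: frame 65874 → 00:45:44:18.

00:45:44:18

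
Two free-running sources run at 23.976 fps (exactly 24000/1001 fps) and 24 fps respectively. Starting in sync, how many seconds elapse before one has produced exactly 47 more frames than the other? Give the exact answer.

47047/24 seconds

The gap grows by |24 − 24000/1001| = 24/1001 frames per second.
Time for a 47-frame gap: 47 ÷ (24/1001) = 47047/24 s.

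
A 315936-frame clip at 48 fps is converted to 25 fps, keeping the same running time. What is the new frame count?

164550 frames

Target frames = source frames × (target rate / source rate) = 315936 × (25)/(48) = 315936 × 25/48 = 164550.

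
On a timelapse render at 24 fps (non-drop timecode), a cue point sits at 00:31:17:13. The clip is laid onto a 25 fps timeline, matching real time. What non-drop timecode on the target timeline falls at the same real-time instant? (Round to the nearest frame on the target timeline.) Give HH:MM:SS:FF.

00:31:17:14

Source frame index: (0×3600 + 31×60 + 17) × 24 + 13 = 45061.
Real time: 45061 / (24) = 45061/24 s.
Target frame: (45061/24) × (25) = 1126525/24 ≈ 46938.542 → 46939.
At 25 labels/s: frame 46939 → 00:31:17:14.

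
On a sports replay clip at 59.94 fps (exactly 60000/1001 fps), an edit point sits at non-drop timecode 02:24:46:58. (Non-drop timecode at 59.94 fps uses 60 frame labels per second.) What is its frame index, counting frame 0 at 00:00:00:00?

521218

Total seconds to the label: (2 × 3600 + 24 × 60 + 46) = 8686.
Frame index = 8686 × 60 + 58 = 521218.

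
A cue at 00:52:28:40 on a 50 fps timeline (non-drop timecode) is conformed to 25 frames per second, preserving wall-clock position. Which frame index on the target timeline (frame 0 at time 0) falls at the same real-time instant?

Source frame index: (0×3600 + 52×60 + 28) × 50 + 40 = 157440.
Real time: 157440 / (50) = 15744/5 s.
Target frame: (15744/5) × (25) = 78720.

frame 78720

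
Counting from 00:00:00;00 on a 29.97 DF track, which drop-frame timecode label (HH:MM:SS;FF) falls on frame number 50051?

Each 10-minute DF block holds 10 × 60 × 30 − 9 × 2 = 17982 frames. 50051 ÷ 17982 → 2 full blocks, remainder 14087.
Within the partial block the first minute is 1800 frames and each further minute 1798, so 7 further minute boundaries passed. Total skipped labels = 18 × 2 + 2 × 7 = 50.
Non-drop label index = 50051 + 50 = 50101; at 30 labels/s that is 00:27:50:01, i.e. DF 00:27:50;01.

00:27:50;01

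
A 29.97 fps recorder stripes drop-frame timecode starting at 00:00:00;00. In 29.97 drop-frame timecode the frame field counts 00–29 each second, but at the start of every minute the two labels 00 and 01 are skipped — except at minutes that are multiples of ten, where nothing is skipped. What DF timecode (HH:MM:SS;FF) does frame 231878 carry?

02:08:57;00

Each 10-minute DF block holds 10 × 60 × 30 − 9 × 2 = 17982 frames. 231878 ÷ 17982 → 12 full blocks, remainder 16094.
Within the partial block the first minute is 1800 frames and each further minute 1798, so 8 further minute boundaries passed. Total skipped labels = 18 × 12 + 2 × 8 = 232.
Non-drop label index = 231878 + 232 = 232110; at 30 labels/s that is 02:08:57:00, i.e. DF 02:08:57;00.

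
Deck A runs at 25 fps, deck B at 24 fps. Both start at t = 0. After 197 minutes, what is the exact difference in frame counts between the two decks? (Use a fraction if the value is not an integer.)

11820 frames

197 min = 11820 s.
A emits 25 × 11820 = 295500 frames; B emits 24 × 11820 = 283680.
Difference = 11820 frames; B is behind A.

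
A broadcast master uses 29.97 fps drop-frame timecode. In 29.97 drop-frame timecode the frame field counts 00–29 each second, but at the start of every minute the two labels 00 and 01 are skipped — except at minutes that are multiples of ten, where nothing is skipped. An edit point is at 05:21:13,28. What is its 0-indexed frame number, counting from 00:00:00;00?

577640

As if non-drop at 30 labels/s: (5 × 3600 + 21 × 60 + 13) × 30 + 28 = 578218.
Minute boundaries passed: 321; those not divisible by 10: 321 − 32 = 289; dropped labels = 2 × 289 = 578.
Actual frame index = 578218 − 578 = 577640.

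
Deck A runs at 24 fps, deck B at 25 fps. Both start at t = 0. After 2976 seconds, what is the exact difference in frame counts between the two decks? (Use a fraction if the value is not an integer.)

A emits 24 × 2976 = 71424 frames; B emits 25 × 2976 = 74400.
Difference = 2976 frames; B is ahead of A.

2976 frames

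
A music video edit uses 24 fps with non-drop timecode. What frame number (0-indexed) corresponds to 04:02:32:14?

349262

Total seconds to the label: (4 × 3600 + 2 × 60 + 32) = 14552.
Frame index = 14552 × 24 + 14 = 349262.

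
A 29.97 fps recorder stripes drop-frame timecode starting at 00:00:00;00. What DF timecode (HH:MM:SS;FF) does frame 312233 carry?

Ten DF minutes hold 17982 frames, so frame 312233 lies in block 17 (frames 305694–323675) with 6539 frames into that block.
The block's first minute is 1800 frames and the rest 1798 each; 6539 frames reaches minute 3, so 17 × 18 + 3 × 2 = 312 labels have been skipped so far.
Adding those back, label number 312233 + 312 = 312545 at 30 labels/s is 10418 s + 5 f = 2 h 53 min 38 s frame 5, i.e. 02:53:38;05.

02:53:38;05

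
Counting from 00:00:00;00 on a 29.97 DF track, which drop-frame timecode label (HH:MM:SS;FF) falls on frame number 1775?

00:00:59;05

Ten DF minutes hold 17982 frames, so frame 1775 lies in block 0 (frames 0–17981) with 1775 frames into that block.
The block's first minute is 1800 frames and the rest 1798 each; 1775 frames reaches minute 0, so 0 × 18 + 0 × 2 = 0 labels have been skipped so far.
Adding those back, label number 1775 + 0 = 1775 at 30 labels/s is 59 s + 5 f = 0 h 0 min 59 s frame 5, i.e. 00:00:59;05.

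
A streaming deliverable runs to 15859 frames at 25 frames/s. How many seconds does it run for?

Running time = 15859 / (25) = 634.36 s.

634.36 seconds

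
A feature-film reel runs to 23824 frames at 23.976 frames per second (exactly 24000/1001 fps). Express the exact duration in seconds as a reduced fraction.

Running time = 23824 ÷ (24000/1001) = 23824 × 1001/24000 = 1490489/1500 s.

1490489/1500 seconds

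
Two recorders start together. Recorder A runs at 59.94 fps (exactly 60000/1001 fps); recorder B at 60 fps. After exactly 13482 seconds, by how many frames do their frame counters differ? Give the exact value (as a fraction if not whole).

115560/143 frames

A emits 60000/1001 × 13482 = 115560000/143 frames; B emits 60 × 13482 = 808920.
Difference = 115560/143 frames (≈ 808.1119); B is ahead of A.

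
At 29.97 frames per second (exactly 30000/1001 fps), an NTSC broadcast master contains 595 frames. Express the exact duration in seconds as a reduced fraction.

119119/6000 seconds

Running time = 595 ÷ (30000/1001) = 595 × 1001/30000 = 119119/6000 s.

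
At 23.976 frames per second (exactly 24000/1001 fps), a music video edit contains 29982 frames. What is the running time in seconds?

Running time = 29982 / (24000/1001) = 1250.49925 s.

1250.49925 seconds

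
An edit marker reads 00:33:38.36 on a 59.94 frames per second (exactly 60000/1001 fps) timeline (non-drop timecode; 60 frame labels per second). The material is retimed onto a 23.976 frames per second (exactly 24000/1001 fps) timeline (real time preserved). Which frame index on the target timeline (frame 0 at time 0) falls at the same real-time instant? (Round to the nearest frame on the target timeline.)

frame 48446

Source frame index: (0×3600 + 33×60 + 38) × 60 + 36 = 121116.
Real time: 121116 / (60000/1001) = 10103093/5000 s.
Target frame: (10103093/5000) × (24000/1001) = 242232/5 ≈ 48446.400 → 48446.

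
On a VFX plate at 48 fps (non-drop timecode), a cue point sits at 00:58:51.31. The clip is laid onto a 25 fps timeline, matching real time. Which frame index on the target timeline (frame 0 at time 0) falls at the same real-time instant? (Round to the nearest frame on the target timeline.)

frame 88291

Source frame index: (0×3600 + 58×60 + 51) × 48 + 31 = 169519.
Real time: 169519 / (48) = 169519/48 s.
Target frame: (169519/48) × (25) = 4237975/48 ≈ 88291.146 → 88291.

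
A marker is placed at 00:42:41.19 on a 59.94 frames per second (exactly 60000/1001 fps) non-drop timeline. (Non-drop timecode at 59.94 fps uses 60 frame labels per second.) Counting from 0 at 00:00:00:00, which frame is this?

153679

Total seconds to the label: (0 × 3600 + 42 × 60 + 41) = 2561.
Frame index = 2561 × 60 + 19 = 153679.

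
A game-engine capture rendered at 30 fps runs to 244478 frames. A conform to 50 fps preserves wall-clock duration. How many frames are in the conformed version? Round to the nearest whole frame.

407463 frames

Frames at target rate = 244478 × (50) / (30) = 1222390/3 ≈ 407463.333.
Nearest whole frame: 407463.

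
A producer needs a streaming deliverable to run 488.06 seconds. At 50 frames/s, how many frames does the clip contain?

24403 frames

Frames = 488.06 × 50 = 24403.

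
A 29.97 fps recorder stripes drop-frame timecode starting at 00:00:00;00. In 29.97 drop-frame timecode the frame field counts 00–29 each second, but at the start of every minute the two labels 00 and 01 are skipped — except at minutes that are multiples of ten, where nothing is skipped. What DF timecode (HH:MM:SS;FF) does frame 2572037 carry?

Each 10-minute DF block holds 10 × 60 × 30 − 9 × 2 = 17982 frames. 2572037 ÷ 17982 → 143 full blocks, remainder 611.
Within the partial block the first minute is 1800 frames and each further minute 1798, so 0 further minute boundaries passed. Total skipped labels = 18 × 143 + 2 × 0 = 2574.
Non-drop label index = 2572037 + 2574 = 2574611; at 30 labels/s that is 23:50:20:11, i.e. DF 23:50:20;11.

23:50:20;11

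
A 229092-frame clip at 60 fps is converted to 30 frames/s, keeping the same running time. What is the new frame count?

114546 frames

Target frames = source frames × (target rate / source rate) = 229092 × (30)/(60) = 229092 × 1/2 = 114546.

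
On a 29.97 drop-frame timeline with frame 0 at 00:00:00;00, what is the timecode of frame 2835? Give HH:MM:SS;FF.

Ten DF minutes hold 17982 frames, so frame 2835 lies in block 0 (frames 0–17981) with 2835 frames into that block.
The block's first minute is 1800 frames and the rest 1798 each; 2835 frames reaches minute 1, so 0 × 18 + 1 × 2 = 2 labels have been skipped so far.
Adding those back, label number 2835 + 2 = 2837 at 30 labels/s is 94 s + 17 f = 0 h 1 min 34 s frame 17, i.e. 00:01:34;17.

00:01:34;17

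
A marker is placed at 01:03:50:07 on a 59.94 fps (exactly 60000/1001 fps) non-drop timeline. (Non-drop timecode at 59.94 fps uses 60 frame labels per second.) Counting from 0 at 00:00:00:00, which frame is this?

frame 229807

Total seconds to the label: (1 × 3600 + 3 × 60 + 50) = 3830.
Frame index = 3830 × 60 + 7 = 229807.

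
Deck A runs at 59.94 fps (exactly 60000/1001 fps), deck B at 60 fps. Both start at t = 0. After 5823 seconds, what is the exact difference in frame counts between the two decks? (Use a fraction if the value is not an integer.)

A emits 60000/1001 × 5823 = 349380000/1001 frames; B emits 60 × 5823 = 349380.
Difference = 349380/1001 frames (≈ 349.0310); B is ahead of A.

349380/1001 frames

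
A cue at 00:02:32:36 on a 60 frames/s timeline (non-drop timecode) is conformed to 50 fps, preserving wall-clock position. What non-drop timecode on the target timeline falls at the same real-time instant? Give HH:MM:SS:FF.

Source frame index: (0×3600 + 2×60 + 32) × 60 + 36 = 9156.
Real time: 9156 / (60) = 763/5 s.
Target frame: (763/5) × (50) = 7630.
At 50 labels/s: frame 7630 → 00:02:32:30.

00:02:32:30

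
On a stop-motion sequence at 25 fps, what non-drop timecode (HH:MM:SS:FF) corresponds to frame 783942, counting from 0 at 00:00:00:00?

783942 ÷ 25 = 31357 full seconds, remainder 17 frames.
31357 s = 8 h 42 min 37 s.
Timecode: 08:42:37:17.

08:42:37:17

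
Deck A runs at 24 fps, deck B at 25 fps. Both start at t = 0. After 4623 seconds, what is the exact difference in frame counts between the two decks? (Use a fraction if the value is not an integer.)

A emits 24 × 4623 = 110952 frames; B emits 25 × 4623 = 115575.
Difference = 4623 frames; B is ahead of A.

4623 frames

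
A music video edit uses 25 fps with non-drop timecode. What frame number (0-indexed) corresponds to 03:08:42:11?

283061

Total seconds to the label: (3 × 3600 + 8 × 60 + 42) = 11322.
Frame index = 11322 × 25 + 11 = 283061.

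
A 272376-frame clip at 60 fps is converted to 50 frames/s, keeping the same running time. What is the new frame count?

Target frames = source frames × (target rate / source rate) = 272376 × (50)/(60) = 272376 × 5/6 = 226980.

226980 frames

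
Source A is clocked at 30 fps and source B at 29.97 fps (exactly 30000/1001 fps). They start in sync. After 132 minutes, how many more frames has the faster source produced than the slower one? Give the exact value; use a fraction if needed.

132 min = 7920 s.
A emits 30 × 7920 = 237600 frames; B emits 30000/1001 × 7920 = 21600000/91.
Difference = 21600/91 frames (≈ 237.3626); B is behind A.

21600/91 frames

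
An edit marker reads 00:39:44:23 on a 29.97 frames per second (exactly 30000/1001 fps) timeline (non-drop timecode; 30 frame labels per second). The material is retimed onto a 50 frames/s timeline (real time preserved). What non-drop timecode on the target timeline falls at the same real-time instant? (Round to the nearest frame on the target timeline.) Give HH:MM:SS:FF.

Source frame index: (0×3600 + 39×60 + 44) × 30 + 23 = 71543.
Real time: 71543 / (30000/1001) = 71614543/30000 s.
Target frame: (71614543/30000) × (50) = 71614543/600 ≈ 119357.572 → 119358.
At 50 labels/s: frame 119358 → 00:39:47:08.

00:39:47:08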